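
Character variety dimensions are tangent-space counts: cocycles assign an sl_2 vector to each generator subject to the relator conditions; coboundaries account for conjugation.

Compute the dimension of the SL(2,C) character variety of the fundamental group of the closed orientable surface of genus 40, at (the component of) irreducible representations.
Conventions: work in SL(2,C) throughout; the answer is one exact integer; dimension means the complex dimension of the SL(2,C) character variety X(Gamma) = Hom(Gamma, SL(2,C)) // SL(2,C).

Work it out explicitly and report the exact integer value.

234

The genus-40 surface group: 2g = 80 generators, one relator prod [a_i, b_i].
Before the relator condition, cocycle space has dim 3*80 = 240.
At an irreducible rho, H^2 = coker(d_2) vanishes (Poincare duality: H^2 is dual to H^0 = invariants = 0), so d_2 is surjective onto sl_2 and dim Z^1 = 240 - 3 = 237.
Coboundaries contribute dim B^1 = 3 (injective at irreducible rho).
dim X = dim H^1 = 237 - 3 = 234.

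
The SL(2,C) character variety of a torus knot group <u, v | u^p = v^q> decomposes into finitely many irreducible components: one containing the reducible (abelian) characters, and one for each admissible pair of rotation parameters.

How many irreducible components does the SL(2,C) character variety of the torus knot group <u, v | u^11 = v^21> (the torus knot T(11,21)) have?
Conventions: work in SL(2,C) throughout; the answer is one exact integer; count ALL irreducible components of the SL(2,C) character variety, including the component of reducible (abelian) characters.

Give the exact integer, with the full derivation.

101

In the torus knot group T(11,21), u^11 = v^21 is central, so an irreducible representation sends it to +I or -I (Schur).
This locks tr(u) to 2*cos(pi*alpha/11), alpha in 1..10, and tr(v) to 2*cos(pi*beta/21), beta in 1..20, on each component of irreducible characters.
The two central values (-1)^alpha I and (-1)^beta I must be the same matrix, so alpha and beta share a parity.
Enumerate parity-matched pairs: 5*10 odd-odd plus 5*10 even-even gives 100.
components with irreducible characters: 100; plus the single component of reducible (abelian) characters: total 101.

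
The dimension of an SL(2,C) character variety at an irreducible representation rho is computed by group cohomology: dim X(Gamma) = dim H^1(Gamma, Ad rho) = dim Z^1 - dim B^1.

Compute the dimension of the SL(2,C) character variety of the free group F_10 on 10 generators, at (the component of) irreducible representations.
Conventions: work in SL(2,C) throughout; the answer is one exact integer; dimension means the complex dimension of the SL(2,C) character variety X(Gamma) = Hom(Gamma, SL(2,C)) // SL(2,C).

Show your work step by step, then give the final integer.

27

Gamma = F_10 has 10 generators and no relators.
So Z^1 = (sl_2)^10 in full: dim Z^1 = 30.
Irreducibility makes the coboundary map sl_2 -> Z^1 injective (trivial centralizer), so dim B^1 = 3.
dim X = dim H^1 = dim Z^1 - dim B^1 = 30 - 3 = 27.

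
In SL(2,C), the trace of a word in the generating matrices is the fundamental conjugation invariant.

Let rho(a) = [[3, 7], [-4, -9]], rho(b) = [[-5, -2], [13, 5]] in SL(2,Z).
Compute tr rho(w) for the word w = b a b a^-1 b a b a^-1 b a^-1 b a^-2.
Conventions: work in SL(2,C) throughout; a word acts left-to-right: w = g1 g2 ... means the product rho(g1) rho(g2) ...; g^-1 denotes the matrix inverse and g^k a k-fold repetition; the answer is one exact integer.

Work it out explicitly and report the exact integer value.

rho(b) = [[-5, -2], [13, 5]]
... * rho(a) = [[3, 7], [-4, -9]]  ->  [[-7, -17], [19, 46]]
... * rho(b) = [[-5, -2], [13, 5]]  ->  [[-186, -71], [503, 192]]
... * rho(a^-1) = [[-9, -7], [4, 3]]  ->  [[1390, 1089], [-3759, -2945]]
... * rho(b) = [[-5, -2], [13, 5]]  ->  [[7207, 2665], [-19490, -7207]]
... * rho(a) = [[3, 7], [-4, -9]]  ->  [[10961, 26464], [-29642, -71567]]
... * rho(b) = [[-5, -2], [13, 5]]  ->  [[289227, 110398], [-782161, -298551]]
... * rho(a^-1) = [[-9, -7], [4, 3]]  ->  [[-2161451, -1693395], [5845245, 4579474]]
... * rho(b) = [[-5, -2], [13, 5]]  ->  [[-11206880, -4144073], [30306937, 11206880]]
... * rho(a^-1) = [[-9, -7], [4, 3]]  ->  [[84285628, 66015941], [-227934913, -178527919]]
... * rho(b) = [[-5, -2], [13, 5]]  ->  [[436779093, 161508449], [-1181188382, -436769769]]
... * rho(a^-1) = [[-9, -7], [4, 3]]  ->  [[-3284978041, -2572928304], [8883616362, 6958009367]]
... * rho(a^-1) = [[-9, -7], [4, 3]]  ->  [[19273089153, 15276061375], [-52120509790, -41311286433]]
tr = 19273089153 + -41311286433 = -22038197280

-22038197280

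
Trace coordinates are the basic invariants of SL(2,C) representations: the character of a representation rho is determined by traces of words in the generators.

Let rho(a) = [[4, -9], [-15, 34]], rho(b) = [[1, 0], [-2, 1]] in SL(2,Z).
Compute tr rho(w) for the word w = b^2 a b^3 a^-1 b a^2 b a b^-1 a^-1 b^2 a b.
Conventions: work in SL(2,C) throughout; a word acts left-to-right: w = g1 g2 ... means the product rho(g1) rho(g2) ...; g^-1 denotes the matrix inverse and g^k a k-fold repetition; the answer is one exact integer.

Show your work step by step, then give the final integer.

rho(b) = [[1, 0], [-2, 1]]
... * rho(b) = [[1, 0], [-2, 1]]  ->  [[1, 0], [-4, 1]]
... * rho(a) = [[4, -9], [-15, 34]]  ->  [[4, -9], [-31, 70]]
... * rho(b) = [[1, 0], [-2, 1]]  ->  [[22, -9], [-171, 70]]
... * rho(b) = [[1, 0], [-2, 1]]  ->  [[40, -9], [-311, 70]]
... * rho(b) = [[1, 0], [-2, 1]]  ->  [[58, -9], [-451, 70]]
... * rho(a^-1) = [[34, 9], [15, 4]]  ->  [[1837, 486], [-14284, -3779]]
... * rho(b) = [[1, 0], [-2, 1]]  ->  [[865, 486], [-6726, -3779]]
... * rho(a) = [[4, -9], [-15, 34]]  ->  [[-3830, 8739], [29781, -67952]]
... * rho(a) = [[4, -9], [-15, 34]]  ->  [[-146405, 331596], [1138404, -2578397]]
... * rho(b) = [[1, 0], [-2, 1]]  ->  [[-809597, 331596], [6295198, -2578397]]
... * rho(a) = [[4, -9], [-15, 34]]  ->  [[-8212328, 18560637], [63856747, -144322280]]
... * rho(b^-1) = [[1, 0], [2, 1]]  ->  [[28908946, 18560637], [-224787813, -144322280]]
... * rho(a^-1) = [[34, 9], [15, 4]]  ->  [[1261313719, 334423062], [-9807619842, -2600379437]]
... * rho(b) = [[1, 0], [-2, 1]]  ->  [[592467595, 334423062], [-4606860968, -2600379437]]
... * rho(b) = [[1, 0], [-2, 1]]  ->  [[-76378529, 334423062], [593897906, -2600379437]]
... * rho(a) = [[4, -9], [-15, 34]]  ->  [[-5321860046, 12057790869], [41381283179, -93757982012]]
... * rho(b) = [[1, 0], [-2, 1]]  ->  [[-29437441784, 12057790869], [228897247203, -93757982012]]
tr = -29437441784 + -93757982012 = -123195423796

-123195423796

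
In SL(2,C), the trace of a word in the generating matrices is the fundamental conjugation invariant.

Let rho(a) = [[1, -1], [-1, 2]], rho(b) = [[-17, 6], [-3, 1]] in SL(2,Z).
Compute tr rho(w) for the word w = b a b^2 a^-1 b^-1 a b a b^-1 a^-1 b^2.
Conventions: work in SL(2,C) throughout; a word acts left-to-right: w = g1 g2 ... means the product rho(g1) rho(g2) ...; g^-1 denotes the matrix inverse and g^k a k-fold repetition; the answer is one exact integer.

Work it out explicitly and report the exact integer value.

5709965859

rho(b) = [[-17, 6], [-3, 1]]
... * rho(a) = [[1, -1], [-1, 2]]  ->  [[-23, 29], [-4, 5]]
... * rho(b) = [[-17, 6], [-3, 1]]  ->  [[304, -109], [53, -19]]
... * rho(b) = [[-17, 6], [-3, 1]]  ->  [[-4841, 1715], [-844, 299]]
... * rho(a^-1) = [[2, 1], [1, 1]]  ->  [[-7967, -3126], [-1389, -545]]
... * rho(b^-1) = [[1, -6], [3, -17]]  ->  [[-17345, 100944], [-3024, 17599]]
... * rho(a) = [[1, -1], [-1, 2]]  ->  [[-118289, 219233], [-20623, 38222]]
... * rho(b) = [[-17, 6], [-3, 1]]  ->  [[1353214, -490501], [235925, -85516]]
... * rho(a) = [[1, -1], [-1, 2]]  ->  [[1843715, -2334216], [321441, -406957]]
... * rho(b^-1) = [[1, -6], [3, -17]]  ->  [[-5158933, 28619382], [-899430, 4989623]]
... * rho(a^-1) = [[2, 1], [1, 1]]  ->  [[18301516, 23460449], [3190763, 4090193]]
... * rho(b) = [[-17, 6], [-3, 1]]  ->  [[-381507119, 133269545], [-66513550, 23234771]]
... * rho(b) = [[-17, 6], [-3, 1]]  ->  [[6085812388, -2155773169], [1061026037, -375846529]]
tr = 6085812388 + -375846529 = 5709965859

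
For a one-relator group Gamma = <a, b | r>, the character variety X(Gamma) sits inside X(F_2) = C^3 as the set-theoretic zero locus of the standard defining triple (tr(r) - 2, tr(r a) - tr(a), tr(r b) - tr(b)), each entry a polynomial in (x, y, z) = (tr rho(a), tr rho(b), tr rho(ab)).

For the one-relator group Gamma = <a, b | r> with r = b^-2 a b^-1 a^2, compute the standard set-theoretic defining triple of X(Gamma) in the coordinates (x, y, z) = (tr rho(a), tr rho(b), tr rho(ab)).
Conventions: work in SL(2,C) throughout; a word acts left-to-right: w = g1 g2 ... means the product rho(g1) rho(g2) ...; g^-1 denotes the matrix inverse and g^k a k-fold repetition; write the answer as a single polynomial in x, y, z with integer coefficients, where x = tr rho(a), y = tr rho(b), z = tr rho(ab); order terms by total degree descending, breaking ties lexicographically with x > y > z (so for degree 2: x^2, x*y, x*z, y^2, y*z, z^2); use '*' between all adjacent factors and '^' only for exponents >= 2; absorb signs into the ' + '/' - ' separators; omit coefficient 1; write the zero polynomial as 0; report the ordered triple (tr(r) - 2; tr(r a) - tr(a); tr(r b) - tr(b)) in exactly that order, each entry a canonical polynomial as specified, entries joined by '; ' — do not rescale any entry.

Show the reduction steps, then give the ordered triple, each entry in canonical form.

tr(a^2) = tr(a)*tr(a) - tr(1) = x^2 - 2
tr(a^3) = tr(a)*tr(a^2) - tr(a) = x^3 - 3*x
tr(b a^2) = tr(a)*tr(b a) - tr(b) = x*z - y
reduce: tr(a^3 b) = tr(a)*tr(b a^2) - tr(b a) = x^2*z - x*y - z
tr(a^3 b^-1) = tr(a^3)*tr(b) - tr(a^3 b) = x^3*y - x^2*z - 2*x*y + z
so tr(a^2 b^-2 a) = tr(a^3 b^-1)*tr(b) - tr(a^3) = x^3*y^2 - x^2*y*z - x^3 - 2*x*y^2 + y*z + 3*x
tr(b a b a) = tr(b a)*tr(b a) - tr(1) = z^2 - 2
so tr(b a b) = tr(b)*tr(a b) - tr(a) = y*z - x
tr(a b a^2 b) = tr(a)*tr(b a b a) - tr(b a b) = x*z^2 - y*z - x
tr(b^-1 a b a^2) = tr(a b a^2)*tr(b) - tr(a b a^2 b) = x^2*y*z - x*y^2 - x*z^2 + x
so tr(a^2 b^-2 a b) = tr(b^-1 a b a^2)*tr(b) - tr(b^-1 a b a^2 b) = x^2*y^2*z - x*y^3 - x*y*z^2 - x^2*z + 2*x*y + z
reduce: tr(b^-2 a b^-1 a^2) = tr(a^2 b^-2 a)*tr(b) - tr(a^2 b^-2 a b) = x^3*y^3 - 2*x^2*y^2*z - x^3*y - x*y^3 + x*y*z^2 + x^2*z + y^2*z + x*y - z
tr(a^4) = tr(a)*tr(a^3) - tr(a^2) = x^4 - 4*x^2 + 2
reduce: tr(a^4 b) = tr(a)*tr(a b a^2) - tr(a b a) = x^3*z - x^2*y - 2*x*z + y
tr(b^-1 a^4) = tr(a^4)*tr(b) - tr(a^4 b) = x^4*y - x^3*z - 3*x^2*y + 2*x*z + y
so tr(a^3 b^-2 a) = tr(b^-1 a^4)*tr(b) - tr(b^-1 a^4 b) = x^4*y^2 - x^3*y*z - x^4 - 3*x^2*y^2 + 2*x*y*z + 4*x^2 + y^2 - 2
so tr(a b a^3 b) = tr(a)*tr(a b a b a) - tr(a b a b) = x^2*z^2 - x*y*z - x^2 - z^2 + 2
tr(b^-1 a b a^3) = tr(a b a^3)*tr(b) - tr(a b a^3 b) = x^3*y*z - x^2*y^2 - x^2*z^2 - x*y*z + x^2 + y^2 + z^2 - 2
tr(a^3 b^-2 a b) = tr(b^-1 a b a^3)*tr(b) - tr(b^-1 a b a^3 b) = x^3*y^2*z - x^2*y^3 - x^2*y*z^2 - x^3*z - x*y^2*z + 2*x^2*y + y^3 + y*z^2 + 2*x*z - 3*y
so tr(b^-2 a b^-1 a^3) = tr(a^3 b^-2 a)*tr(b) - tr(a^3 b^-2 a b) = x^4*y^3 - 2*x^3*y^2*z - x^4*y - 2*x^2*y^3 + x^2*y*z^2 + x^3*z + 3*x*y^2*z + 2*x^2*y - y*z^2 - 2*x*z + y
tr(b^-1 a b^-1 a^2) = tr(a^2 b^-1 a)*tr(b) - tr(a^2 b^-1 a b) = x^3*y^2 - 2*x^2*y*z - x*y^2 + x*z^2 + y*z - x
assemble the triple (tr(r) - 2; tr(r a) - x; tr(r b) - y)

x^3*y^3 - 2*x^2*y^2*z - x^3*y - x*y^3 + x*y*z^2 + x^2*z + y^2*z + x*y - z - 2; x^4*y^3 - 2*x^3*y^2*z - x^4*y - 2*x^2*y^3 + x^2*y*z^2 + x^3*z + 3*x*y^2*z + 2*x^2*y - y*z^2 - 2*x*z - x + y; x^3*y^2 - 2*x^2*y*z - x*y^2 + x*z^2 + y*z - x - y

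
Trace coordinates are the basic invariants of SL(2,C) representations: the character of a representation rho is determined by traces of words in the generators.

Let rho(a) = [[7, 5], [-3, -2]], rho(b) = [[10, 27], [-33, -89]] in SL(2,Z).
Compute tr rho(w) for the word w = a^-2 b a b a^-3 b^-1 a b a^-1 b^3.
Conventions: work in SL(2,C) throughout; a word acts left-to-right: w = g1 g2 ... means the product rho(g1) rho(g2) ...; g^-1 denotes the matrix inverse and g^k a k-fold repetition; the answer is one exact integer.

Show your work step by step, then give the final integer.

rho(a^-1) = [[-2, -5], [3, 7]]
... * rho(a^-1) = [[-2, -5], [3, 7]]  ->  [[-11, -25], [15, 34]]
... * rho(b) = [[10, 27], [-33, -89]]  ->  [[715, 1928], [-972, -2621]]
... * rho(a) = [[7, 5], [-3, -2]]  ->  [[-779, -281], [1059, 382]]
... * rho(b) = [[10, 27], [-33, -89]]  ->  [[1483, 3976], [-2016, -5405]]
... * rho(a^-1) = [[-2, -5], [3, 7]]  ->  [[8962, 20417], [-12183, -27755]]
... * rho(a^-1) = [[-2, -5], [3, 7]]  ->  [[43327, 98109], [-58899, -133370]]
... * rho(a^-1) = [[-2, -5], [3, 7]]  ->  [[207673, 470128], [-282312, -639095]]
... * rho(b^-1) = [[-89, -27], [33, 10]]  ->  [[-2968673, -905891], [4035633, 1231474]]
... * rho(a) = [[7, 5], [-3, -2]]  ->  [[-18063038, -13031583], [24555009, 17715217]]
... * rho(b) = [[10, 27], [-33, -89]]  ->  [[249411859, 672108861], [-339052071, -913669070]]
... * rho(a^-1) = [[-2, -5], [3, 7]]  ->  [[1517502865, 3457702732], [-2062903068, -4700423135]]
... * rho(b) = [[10, 27], [-33, -89]]  ->  [[-98929161506, -266762965793], [134484932775, 362639276179]]
... * rho(b) = [[10, 27], [-33, -89]]  ->  [[7813886256109, 21070816594915], [-10622246786157, -28643802395006]]
... * rho(b) = [[10, 27], [-33, -89]]  ->  [[-617198085071105, -1664327748032492], [839023011173628, 2262497749929295]]
tr = -617198085071105 + 2262497749929295 = 1645299664858190

1645299664858190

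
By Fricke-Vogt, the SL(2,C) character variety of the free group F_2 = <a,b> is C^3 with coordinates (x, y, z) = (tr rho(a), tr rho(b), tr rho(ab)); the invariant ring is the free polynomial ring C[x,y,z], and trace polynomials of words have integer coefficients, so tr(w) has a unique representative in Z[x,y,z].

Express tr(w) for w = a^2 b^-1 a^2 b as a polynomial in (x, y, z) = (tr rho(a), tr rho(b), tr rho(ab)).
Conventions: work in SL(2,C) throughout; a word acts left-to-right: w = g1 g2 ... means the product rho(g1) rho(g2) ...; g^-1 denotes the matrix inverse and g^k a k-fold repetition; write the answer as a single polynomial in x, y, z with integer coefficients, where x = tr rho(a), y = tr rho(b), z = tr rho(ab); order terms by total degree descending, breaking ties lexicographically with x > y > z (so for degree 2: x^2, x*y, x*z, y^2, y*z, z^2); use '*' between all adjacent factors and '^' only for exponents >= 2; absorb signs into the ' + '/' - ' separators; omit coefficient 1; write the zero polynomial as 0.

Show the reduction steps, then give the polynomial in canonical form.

x^3*y*z - x^2*y^2 - x^2*z^2 + 2

tr(b a^2) = tr(a) * tr(b a) - tr(b)   [square of a] = x*z - y
tr(b a^3) = tr(a) * tr(b a^2) - tr(b a)   [square of a] = x^2*z - x*y - z
tr(a^2 b a^2) = tr(a) * tr(b a^3) - tr(b a^2)   [square of a] = x^3*z - x^2*y - 2*x*z + y
tr(b a b a) = tr(a b) * tr(a b) - tr(1)   [split at a repeated a] = z^2 - 2
tr(b a b) = tr(b) * tr(a b) - tr(a)   [square of b] = y*z - x
tr(b a^2 b a) = tr(a) * tr(b a b a) - tr(b a b)   [square of a] = x*z^2 - y*z - x
tr(a^2) = tr(a) * tr(a) - tr(1)   [square of a] = x^2 - 2
tr(b a^2 b) = tr(b) * tr(a^2 b) - tr(a^2)   [square of b] = x*y*z - x^2 - y^2 + 2
tr(a^2 b a^2 b) = tr(a) * tr(b a^2 b a) - tr(b a^2 b)   [square of a] = x^2*z^2 - 2*x*y*z + y^2 - 2
tr(a^2 b^-1 a^2 b) = tr(a^2 b a^2) * tr(b) - tr(a^2 b a^2 b)   [inverse elimination on b] = x^3*y*z - x^2*y^2 - x^2*z^2 + 2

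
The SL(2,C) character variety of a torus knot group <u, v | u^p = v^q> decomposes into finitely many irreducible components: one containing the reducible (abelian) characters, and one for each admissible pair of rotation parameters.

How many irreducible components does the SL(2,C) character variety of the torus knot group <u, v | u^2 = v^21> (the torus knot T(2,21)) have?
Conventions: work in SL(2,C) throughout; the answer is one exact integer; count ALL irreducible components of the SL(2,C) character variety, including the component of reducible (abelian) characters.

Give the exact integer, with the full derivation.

11

In the torus knot group T(2,21), u^2 = v^21 is central, so an irreducible representation sends it to +I or -I (Schur).
This locks tr(u) to 2*cos(pi*alpha/2), alpha in 1..1, and tr(v) to 2*cos(pi*beta/21), beta in 1..20, on each component of irreducible characters.
Consistency of u^2 = (-1)^alpha I with v^21 = (-1)^beta I forces alpha = beta (mod 2).
count pairs: odd alpha (1 choices) x odd beta (10), plus even alpha (0) x even beta (10): 1*10 + 0*10 = 10.
Total: 10 irreducible-character components + 1 reducible (abelian) component = 11.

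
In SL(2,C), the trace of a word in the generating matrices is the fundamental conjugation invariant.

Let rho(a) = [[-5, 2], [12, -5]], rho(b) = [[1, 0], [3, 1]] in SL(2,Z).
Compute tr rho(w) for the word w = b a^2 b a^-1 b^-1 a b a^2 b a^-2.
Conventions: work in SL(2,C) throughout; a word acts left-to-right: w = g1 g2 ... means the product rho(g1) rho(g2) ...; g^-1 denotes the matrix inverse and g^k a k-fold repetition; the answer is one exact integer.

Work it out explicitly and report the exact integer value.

-5058946

rho(b) = [[1, 0], [3, 1]]
... * rho(a) = [[-5, 2], [12, -5]]  ->  [[-5, 2], [-3, 1]]
... * rho(a) = [[-5, 2], [12, -5]]  ->  [[49, -20], [27, -11]]
... * rho(b) = [[1, 0], [3, 1]]  ->  [[-11, -20], [-6, -11]]
... * rho(a^-1) = [[-5, -2], [-12, -5]]  ->  [[295, 122], [162, 67]]
... * rho(b^-1) = [[1, 0], [-3, 1]]  ->  [[-71, 122], [-39, 67]]
... * rho(a) = [[-5, 2], [12, -5]]  ->  [[1819, -752], [999, -413]]
... * rho(b) = [[1, 0], [3, 1]]  ->  [[-437, -752], [-240, -413]]
... * rho(a) = [[-5, 2], [12, -5]]  ->  [[-6839, 2886], [-3756, 1585]]
... * rho(a) = [[-5, 2], [12, -5]]  ->  [[68827, -28108], [37800, -15437]]
... * rho(b) = [[1, 0], [3, 1]]  ->  [[-15497, -28108], [-8511, -15437]]
... * rho(a^-1) = [[-5, -2], [-12, -5]]  ->  [[414781, 171534], [227799, 94207]]
... * rho(a^-1) = [[-5, -2], [-12, -5]]  ->  [[-4132313, -1687232], [-2269479, -926633]]
tr = -4132313 + -926633 = -5058946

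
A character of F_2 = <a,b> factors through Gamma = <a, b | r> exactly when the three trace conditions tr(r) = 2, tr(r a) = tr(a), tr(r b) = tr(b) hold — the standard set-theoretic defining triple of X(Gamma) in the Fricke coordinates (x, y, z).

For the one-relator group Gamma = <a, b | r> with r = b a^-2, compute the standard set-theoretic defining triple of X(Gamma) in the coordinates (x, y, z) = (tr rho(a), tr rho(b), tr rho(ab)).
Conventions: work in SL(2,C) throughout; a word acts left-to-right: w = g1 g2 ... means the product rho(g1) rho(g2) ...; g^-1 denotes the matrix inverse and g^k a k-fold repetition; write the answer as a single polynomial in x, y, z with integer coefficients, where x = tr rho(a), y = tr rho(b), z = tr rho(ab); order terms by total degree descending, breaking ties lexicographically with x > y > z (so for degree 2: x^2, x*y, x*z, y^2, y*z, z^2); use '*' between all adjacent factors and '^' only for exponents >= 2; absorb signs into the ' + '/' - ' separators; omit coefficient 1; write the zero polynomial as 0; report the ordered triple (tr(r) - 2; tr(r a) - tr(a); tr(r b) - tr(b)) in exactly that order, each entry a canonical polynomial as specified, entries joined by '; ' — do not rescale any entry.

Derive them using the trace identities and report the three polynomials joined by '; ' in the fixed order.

x^2*y - x*z - y - 2; x*y - x - z; x^2*y^2 - x*y*z - x^2 - y^2 - y + 2

tr(a^-1 b) = tr(b)*tr(a) - tr(b a)  (eliminate a^-1) = x*y - z
tr(b a^-2) = tr(a^-1 b)*tr(a) - tr(a^-1 b a)  (eliminate a^-1) = x^2*y - x*z - y
tr(b^2) = tr(b)*tr(b) - tr(1)  (reduce the b square) = y^2 - 2
tr(b^2 a) = tr(b)*tr(a b) - tr(a)  (reduce the b square) = y*z - x
tr(a^-1 b^2) = tr(b^2)*tr(a) - tr(b^2 a)  (eliminate a^-1) = x*y^2 - y*z - x
tr(b a^-2 b) = tr(a^-1 b^2)*tr(a) - tr(a^-1 b^2 a)  (eliminate a^-1) = x^2*y^2 - x*y*z - x^2 - y^2 + 2
assemble the triple (tr(r) - 2; tr(r a) - x; tr(r b) - y)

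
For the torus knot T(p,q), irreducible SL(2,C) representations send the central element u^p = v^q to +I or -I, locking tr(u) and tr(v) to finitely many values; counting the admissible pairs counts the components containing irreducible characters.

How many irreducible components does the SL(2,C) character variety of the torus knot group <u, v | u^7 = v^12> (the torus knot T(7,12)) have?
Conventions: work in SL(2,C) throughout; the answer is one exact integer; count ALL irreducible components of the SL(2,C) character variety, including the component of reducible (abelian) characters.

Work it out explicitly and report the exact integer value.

34

In the torus knot group T(7,12), u^7 = v^12 is central, so an irreducible representation sends it to +I or -I (Schur).
So on each irreducible component the traces are pinned: tr(u) = 2*cos(pi*alpha/7) with 1 <= alpha <= 6, tr(v) = 2*cos(pi*beta/12) with 1 <= beta <= 11.
The two central values (-1)^alpha I and (-1)^beta I must be the same matrix, so alpha and beta share a parity.
count pairs: odd alpha (3 choices) x odd beta (6), plus even alpha (3) x even beta (5): 3*6 + 3*5 = 33.
components with irreducible characters: 33; plus the single component of reducible (abelian) characters: total 34.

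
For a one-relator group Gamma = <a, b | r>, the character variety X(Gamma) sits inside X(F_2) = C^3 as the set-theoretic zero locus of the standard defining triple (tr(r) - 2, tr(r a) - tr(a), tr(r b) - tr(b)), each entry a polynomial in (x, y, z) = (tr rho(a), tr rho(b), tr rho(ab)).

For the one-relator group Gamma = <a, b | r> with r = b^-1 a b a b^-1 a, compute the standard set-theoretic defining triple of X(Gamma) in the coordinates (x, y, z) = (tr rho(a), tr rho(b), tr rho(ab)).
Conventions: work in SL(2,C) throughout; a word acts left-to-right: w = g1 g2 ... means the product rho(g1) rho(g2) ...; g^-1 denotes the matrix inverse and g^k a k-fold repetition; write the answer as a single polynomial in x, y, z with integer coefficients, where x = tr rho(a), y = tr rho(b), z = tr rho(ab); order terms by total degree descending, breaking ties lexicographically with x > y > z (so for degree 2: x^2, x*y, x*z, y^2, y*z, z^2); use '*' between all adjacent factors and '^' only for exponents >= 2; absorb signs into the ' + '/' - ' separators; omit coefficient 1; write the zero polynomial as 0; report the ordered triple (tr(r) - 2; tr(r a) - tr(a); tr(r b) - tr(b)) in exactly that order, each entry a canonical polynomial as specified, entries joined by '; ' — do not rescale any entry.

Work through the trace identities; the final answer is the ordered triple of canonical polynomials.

x^2*y^2*z - x*y^3 - 2*x*y*z^2 + y^2*z + z^3 + 2*x*y - 3*z - 2; x^3*y^2*z - x^2*y^3 - 2*x^2*y*z^2 + x*z^3 + 2*x^2*y + y^3 + y*z^2 - 2*x*z - x - 3*y; x^2*y*z - x*y^2 - x*z^2 + x - y

and tr(a b a) = tr(a) * tr(b a) - tr(b)  (reduce the a square) = x*z - y
next, tr(a^2 b a) = tr(a) * tr(a b a) - tr(a b)  (reduce the a square) = x^2*z - x*y - z
tr(b a b a) = tr(b a) * tr(b a) - tr(1)  (split on b) = z^2 - 2
tr(b a b) = tr(b) * tr(a b) - tr(a)  (reduce the b square) = y*z - x
and tr(a^2 b a b) = tr(a) * tr(b a b a) - tr(b a b)  (reduce the a square) = x*z^2 - y*z - x
next, tr(a b a b^-1 a) = tr(a^2 b a) * tr(b) - tr(a^2 b a b)  (eliminate b^-1) = x^2*y*z - x*y^2 - x*z^2 + x
tr(a b a b a b) = tr(a b) * tr(a b a b) - tr(a^-1 b^-1)  (split on a) = z^3 - 3*z
tr(a b a b^-1 a b) = tr(a b a b a) * tr(b) - tr(a b a b a b)  (eliminate b^-1) = x*y*z^2 - y^2*z - z^3 - x*y + 3*z
tr(b^-1 a b a b^-1 a) = tr(a b a b^-1 a) * tr(b) - tr(a b a b^-1 a b)  (eliminate b^-1) = x^2*y^2*z - x*y^3 - 2*x*y*z^2 + y^2*z + z^3 + 2*x*y - 3*z
tr(a^3 b a) = tr(a) * tr(a^2 b a) - tr(a^2 b) = x^3*z - x^2*y - 2*x*z + y
and tr(a^3 b a b) = tr(a) * tr(b a b a^2) - tr(b a b a) = x^2*z^2 - x*y*z - x^2 - z^2 + 2
next, tr(a b a b^-1 a^2) = tr(a^3 b a) * tr(b) - tr(a^3 b a b) = x^3*y*z - x^2*y^2 - x^2*z^2 - x*y*z + x^2 + y^2 + z^2 - 2
and tr(b a b a b) = tr(b) * tr(a b a b) - tr(a b a) = y*z^2 - x*z - y
next, tr(a^2 b a b a b) = tr(a) * tr(b a b a b a) - tr(b a b a b) = x*z^3 - y*z^2 - 2*x*z + y
tr(a b a b^-1 a^2 b) = tr(a^2 b a b a) * tr(b) - tr(a^2 b a b a b) = x^2*y*z^2 - x*y^2*z - x*z^3 - x^2*y + 2*x*z + y
and tr(b^-1 a b a b^-1 a^2) = tr(a b a b^-1 a^2) * tr(b) - tr(a b a b^-1 a^2 b) = x^3*y^2*z - x^2*y^3 - 2*x^2*y*z^2 + x*z^3 + 2*x^2*y + y^3 + y*z^2 - 2*x*z - 3*y
assemble the triple (tr(r) - 2; tr(r a) - x; tr(r b) - y)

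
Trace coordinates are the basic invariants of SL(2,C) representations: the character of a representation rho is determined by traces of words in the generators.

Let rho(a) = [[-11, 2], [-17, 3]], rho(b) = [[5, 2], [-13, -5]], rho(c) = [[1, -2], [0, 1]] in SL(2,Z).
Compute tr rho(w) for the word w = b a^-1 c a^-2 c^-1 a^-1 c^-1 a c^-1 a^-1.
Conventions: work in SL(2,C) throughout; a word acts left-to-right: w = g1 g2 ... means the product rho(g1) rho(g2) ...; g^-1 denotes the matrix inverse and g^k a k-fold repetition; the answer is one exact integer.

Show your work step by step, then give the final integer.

-1310318100

rho(b) = [[5, 2], [-13, -5]]
... * rho(a^-1) = [[3, -2], [17, -11]]  ->  [[49, -32], [-124, 81]]
... * rho(c) = [[1, -2], [0, 1]]  ->  [[49, -130], [-124, 329]]
... * rho(a^-1) = [[3, -2], [17, -11]]  ->  [[-2063, 1332], [5221, -3371]]
... * rho(a^-1) = [[3, -2], [17, -11]]  ->  [[16455, -10526], [-41644, 26639]]
... * rho(c^-1) = [[1, 2], [0, 1]]  ->  [[16455, 22384], [-41644, -56649]]
... * rho(a^-1) = [[3, -2], [17, -11]]  ->  [[429893, -279134], [-1087965, 706427]]
... * rho(c^-1) = [[1, 2], [0, 1]]  ->  [[429893, 580652], [-1087965, -1469503]]
... * rho(a) = [[-11, 2], [-17, 3]]  ->  [[-14599907, 2601742], [36949166, -6584439]]
... * rho(c^-1) = [[1, 2], [0, 1]]  ->  [[-14599907, -26598072], [36949166, 67313893]]
... * rho(a^-1) = [[3, -2], [17, -11]]  ->  [[-495966945, 321778606], [1255183679, -814351155]]
tr = -495966945 + -814351155 = -1310318100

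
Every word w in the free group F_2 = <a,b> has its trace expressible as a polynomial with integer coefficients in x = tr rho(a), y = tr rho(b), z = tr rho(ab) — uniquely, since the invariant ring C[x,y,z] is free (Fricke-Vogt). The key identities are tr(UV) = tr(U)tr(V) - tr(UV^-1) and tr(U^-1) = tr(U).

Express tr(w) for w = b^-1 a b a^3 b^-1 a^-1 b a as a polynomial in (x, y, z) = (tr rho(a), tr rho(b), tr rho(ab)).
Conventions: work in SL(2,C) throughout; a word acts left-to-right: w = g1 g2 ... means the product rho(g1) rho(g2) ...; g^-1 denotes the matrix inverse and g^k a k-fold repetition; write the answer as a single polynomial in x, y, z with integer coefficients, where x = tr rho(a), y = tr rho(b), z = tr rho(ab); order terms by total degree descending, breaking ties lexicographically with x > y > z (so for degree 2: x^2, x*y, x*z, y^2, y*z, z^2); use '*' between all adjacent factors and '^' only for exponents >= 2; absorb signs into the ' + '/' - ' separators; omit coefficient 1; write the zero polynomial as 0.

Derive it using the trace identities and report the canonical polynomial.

-x^4*y^2*z^2 + x^5*y*z + 2*x^3*y^3*z + 2*x^3*y*z^3 - x^4*y^2 - x^4*z^2 - x^2*y^4 - x^2*y^2*z^2 - x^2*z^4 - 5*x^3*y*z - 2*x*y^3*z - 2*x*y*z^3 + x^4 + 5*x^2*y^2 + 5*x^2*z^2 + y^4 + 2*y^2*z^2 + z^4 + 4*x*y*z - 4*x^2 - 4*y^2 - 4*z^2 + 2

reduce: trace(b a^2) = trace(a)*trace(b a) - trace(b)  (reduce the a square) = x*z - y
so trace(a b a^2) = trace(a)*trace(b a^2) - trace(b a)  (reduce the a square) = x^2*z - x*y - z
so trace(a^3 b a) = trace(a)*trace(a b a^2) - trace(a b a)  (reduce the a square) = x^3*z - x^2*y - 2*x*z + y
reduce: trace(a b a^4) = trace(a)*trace(a^3 b a) - trace(a^3 b)  (reduce the a square) = x^4*z - x^3*y - 3*x^2*z + 2*x*y + z
reduce: trace(b a b a) = trace(a b)*trace(a b) - trace(1)  (split on a) = z^2 - 2
so trace(b a b) = trace(b)*trace(a b) - trace(a)  (reduce the b square) = y*z - x
trace(b a b a^2) = trace(a)*trace(b a b a) - trace(b a b)  (reduce the a square) = x*z^2 - y*z - x
so trace(b a b a^3) = trace(a)*trace(b a b a^2) - trace(b a b a)  (reduce the a square) = x^2*z^2 - x*y*z - x^2 - z^2 + 2
so trace(a b a^4 b) = trace(a)*trace(b a b a^3) - trace(b a b a^2)  (reduce the a square) = x^3*z^2 - x^2*y*z - x^3 - 2*x*z^2 + y*z + 3*x
so trace(a b^-1 a b a^3) = trace(a b a^4)*trace(b) - trace(a b a^4 b)  (eliminate b^-1) = x^4*y*z - x^3*y^2 - x^3*z^2 - 2*x^2*y*z + x^3 + 2*x*y^2 + 2*x*z^2 - 3*x
trace(b^2) = trace(b)*trace(b) - trace(1)  (reduce the b square) = y^2 - 2
trace(a b^2 a) = trace(a)*trace(b^2 a) - trace(b^2)  (reduce the a square) = x*y*z - x^2 - y^2 + 2
reduce: trace(b^2 a^3) = trace(a)*trace(a b^2 a) - trace(a b^2)  (reduce the a square) = x^2*y*z - x^3 - x*y^2 - y*z + 3*x
reduce: trace(b a^4 b) = trace(a)*trace(b^2 a^3) - trace(b^2 a^2)  (reduce the a square) = x^3*y*z - x^4 - x^2*y^2 - 2*x*y*z + 4*x^2 + y^2 - 2
trace(a b a^4 b a) = trace(a)*trace(b a^4 b a) - trace(b a^4 b)  (reduce the a square) = x^4*z^2 - 2*x^3*y*z + x^2*y^2 - 2*x^2*z^2 + 3*x*y*z - x^2 - y^2 + 2
trace(b a b a b a) = trace(a b a b)*trace(a b) - trace(b a)  (split on a) = z^3 - 3*z
trace(b a b a b) = trace(b)*trace(a b a b) - trace(a b a)  (reduce the b square) = y*z^2 - x*z - y
reduce: trace(a b a b a b a) = trace(a)*trace(b a b a b a) - trace(b a b a b)  (reduce the a square) = x*z^3 - y*z^2 - 2*x*z + y
trace(a b a b a b a^2) = trace(a)*trace(a b a b a b a) - trace(a b a b a b)  (reduce the a square) = x^2*z^3 - x*y*z^2 - 2*x^2*z - z^3 + x*y + 3*z
so trace(a b a^4 b a b) = trace(a)*trace(a b a b a b a^2) - trace(a b a b a b a)  (reduce the a square) = x^3*z^3 - x^2*y*z^2 - 2*x^3*z - 2*x*z^3 + x^2*y + y*z^2 + 5*x*z - y
trace(a b a b^-1 a b a^3) = trace(a b a^4 b a)*trace(b) - trace(a b a^4 b a b)  (eliminate b^-1) = x^4*y*z^2 - 2*x^3*y^2*z - x^3*z^3 + x^2*y^3 - x^2*y*z^2 + 2*x^3*z + 3*x*y^2*z + 2*x*z^3 - 2*x^2*y - y^3 - y*z^2 - 5*x*z + 3*y
reduce: trace(b^2 a b) = trace(b)*trace(a b^2) - trace(a b)  (reduce the b square) = y^2*z - x*y - z
reduce: trace(b a b a^2 b) = trace(a)*trace(b^2 a b a) - trace(b^2 a b)  (reduce the a square) = x*y*z^2 - x^2*z - y^2*z + z
trace(a b a b a^2 b a) = trace(a)*trace(b a b a^2 b a) - trace(b a b a^2 b)  (reduce the a square) = x^2*z^3 - 2*x*y*z^2 - x^2*z + y^2*z + x*y - z
reduce: trace(a b a^3 b a b a) = trace(a)*trace(a b a b a^2 b a) - trace(a b a b a^2 b)  (reduce the a square) = x^3*z^3 - 2*x^2*y*z^2 - x^3*z + x*y^2*z - x*z^3 + x^2*y + y*z^2 + x*z - y
reduce: trace(b a b a b a b a) = trace(b a b a)*trace(b a b a) - trace(1)  (split on b) = z^4 - 4*z^2 + 2
trace(b a b a b a b) = trace(b)*trace(a b a b a b) - trace(a b a b a)  (reduce the b square) = y*z^3 - x*z^2 - 2*y*z + x
reduce: trace(b a b a b a b a^2) = trace(a)*trace(b a b a b a b a) - trace(b a b a b a b)  (reduce the a square) = x*z^4 - y*z^3 - 3*x*z^2 + 2*y*z + x
trace(a b a^3 b a b a b) = trace(a)*trace(b a b a b a b a^2) - trace(b a b a b a b a)  (reduce the a square) = x^2*z^4 - x*y*z^3 - 3*x^2*z^2 - z^4 + 2*x*y*z + x^2 + 4*z^2 - 2
so trace(a b a b^-1 a b a^3 b) = trace(a b a^3 b a b a)*trace(b) - trace(a b a^3 b a b a b)  (eliminate b^-1) = x^3*y*z^3 - 2*x^2*y^2*z^2 - x^2*z^4 - x^3*y*z + x*y^3*z + x^2*y^2 + 3*x^2*z^2 + y^2*z^2 + z^4 - x*y*z - x^2 - y^2 - 4*z^2 + 2
trace(b a b^-1 a b a^3 b^-1 a) = trace(a b a b^-1 a b a^3)*trace(b) - trace(a b a b^-1 a b a^3 b)  (eliminate b^-1) = x^4*y^2*z^2 - 2*x^3*y^3*z - 2*x^3*y*z^3 + x^2*y^4 + x^2*y^2*z^2 + x^2*z^4 + 3*x^3*y*z + 2*x*y^3*z + 2*x*y*z^3 - 3*x^2*y^2 - 3*x^2*z^2 - y^4 - 2*y^2*z^2 - z^4 - 4*x*y*z + x^2 + 4*y^2 + 4*z^2 - 2
trace(b^-1 a b a^3 b^-1 a^-1 b a) = trace(b a b^-1 a b a^3 b^-1)*trace(a) - trace(b a b^-1 a b a^3 b^-1 a)  (eliminate a^-1) = -x^4*y^2*z^2 + x^5*y*z + 2*x^3*y^3*z + 2*x^3*y*z^3 - x^4*y^2 - x^4*z^2 - x^2*y^4 - x^2*y^2*z^2 - x^2*z^4 - 5*x^3*y*z - 2*x*y^3*z - 2*x*y*z^3 + x^4 + 5*x^2*y^2 + 5*x^2*z^2 + y^4 + 2*y^2*z^2 + z^4 + 4*x*y*z - 4*x^2 - 4*y^2 - 4*z^2 + 2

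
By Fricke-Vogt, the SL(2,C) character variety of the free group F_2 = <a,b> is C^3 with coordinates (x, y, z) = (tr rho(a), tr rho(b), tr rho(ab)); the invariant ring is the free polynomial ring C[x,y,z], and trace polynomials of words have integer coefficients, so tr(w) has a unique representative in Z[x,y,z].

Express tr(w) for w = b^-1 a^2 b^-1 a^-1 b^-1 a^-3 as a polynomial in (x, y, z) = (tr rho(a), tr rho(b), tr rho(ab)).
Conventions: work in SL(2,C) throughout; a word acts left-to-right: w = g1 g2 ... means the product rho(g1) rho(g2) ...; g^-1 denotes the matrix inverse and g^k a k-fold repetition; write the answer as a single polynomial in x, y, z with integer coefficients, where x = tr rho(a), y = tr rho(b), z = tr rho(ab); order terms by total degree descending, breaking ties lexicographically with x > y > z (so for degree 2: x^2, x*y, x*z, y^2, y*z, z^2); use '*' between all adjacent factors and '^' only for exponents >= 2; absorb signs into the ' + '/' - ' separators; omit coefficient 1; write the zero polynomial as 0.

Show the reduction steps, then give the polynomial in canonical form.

x^4*y*z^2 - x^5*z - x^3*y^2*z - x^3*z^3 - x^2*y*z^2 + 5*x^3*z + x*y^2*z + x*z^3 + y*z^2 - 5*x*z - y

use: trace(b^-1) = trace(b) = y
trace(b^-1 a) = trace(a) * trace(b) - trace(a b) = x*y - z
use: trace(a^-1 b^-1) = trace(b^-1) * trace(a) - trace(b^-1 a) = z
trace(b^-1 a^-1 b^-1) = trace(a^-1 b^-1) * trace(b) - trace(a^-1) = y*z - x
apply: trace(b a^2) = trace(a) * trace(b a) - trace(b) = x*z - y
apply: trace(a b a^2) = trace(a) * trace(b a^2) - trace(b a) = x^2*z - x*y - z
trace(b a b a) = trace(a b) * trace(a b) - trace(1) = z^2 - 2
trace(a b a^2 b) = trace(a) * trace(b a b a) - trace(b a b) = x*z^2 - y*z - x
trace(b^-1 a b a^2) = trace(a b a^2) * trace(b) - trace(a b a^2 b) = x^2*y*z - x*y^2 - x*z^2 + x
trace(b^-1 a b a^2 b^-1) = trace(b^-1 a b a^2) * trace(b) - trace(b^-1 a b a^2 b) = x^2*y^2*z - x*y^3 - x*y*z^2 - x^2*z + 2*x*y + z
trace(a b a^3) = trace(a) * trace(a b a^2) - trace(a b a) = x^3*z - x^2*y - 2*x*z + y
trace(a b a^3 b) = trace(a) * trace(a b a b a) - trace(a b a b) = x^2*z^2 - x*y*z - x^2 - z^2 + 2
trace(a b^-1 a b a^2) = trace(a b a^3) * trace(b) - trace(a b a^3 b) = x^3*y*z - x^2*y^2 - x^2*z^2 - x*y*z + x^2 + y^2 + z^2 - 2
use: trace(a^2) = trace(a) * trace(a) - trace(1) = x^2 - 2
apply: trace(b a^2 b) = trace(b) * trace(a^2 b) - trace(a^2) = x*y*z - x^2 - y^2 + 2
trace(a b a^2 b a) = trace(a) * trace(b a^2 b a) - trace(b a^2 b) = x^2*z^2 - 2*x*y*z + y^2 - 2
trace(b a b a b a) = trace(b a b a) * trace(b a) - trace(a b) = z^3 - 3*z
trace(b a b a b) = trace(b) * trace(a b a b) - trace(a b a) = y*z^2 - x*z - y
trace(a b a^2 b a b) = trace(a) * trace(b a b a b a) - trace(b a b a b) = x*z^3 - y*z^2 - 2*x*z + y
apply: trace(a b^-1 a b a^2 b) = trace(a b a^2 b a) * trace(b) - trace(a b a^2 b a b) = x^2*y*z^2 - 2*x*y^2*z - x*z^3 + y^3 + y*z^2 + 2*x*z - 3*y
trace(b^-1 a b a^2 b^-1 a) = trace(a b^-1 a b a^2) * trace(b) - trace(a b^-1 a b a^2 b) = x^3*y^2*z - x^2*y^3 - 2*x^2*y*z^2 + x*y^2*z + x*z^3 + x^2*y - 2*x*z + y
trace(b a^2 b^-1 a^-1 b^-1 a) = trace(b^-1 a b a^2 b^-1) * trace(a) - trace(b^-1 a b a^2 b^-1 a) = x^2*y*z^2 - x^3*z - x*y^2*z - x*z^3 + x^2*y + 3*x*z - y
trace(b a^2 b^-1 a^-1 b^-1 a^-1) = trace(b a^2 b^-1 a^-1 b^-1) * trace(a) - trace(b a^2 b^-1 a^-1 b^-1 a) = -x^2*y*z^2 + x^3*z + x*y^2*z + x*z^3 - 4*x*z + y
apply: trace(a^2 b^-1 a^-1 b^-1 a^-2 b) = trace(b a^2 b^-1 a^-1 b^-1 a^-1) * trace(a) - trace(b a^2 b^-1 a^-1 b^-1) = -x^3*y*z^2 + x^4*z + x^2*y^2*z + x^2*z^3 - 4*x^2*z + z
trace(b^-1 a^2 b^-1 a^-1 b^-1 a^-2) = trace(a^2 b^-1 a^-1 b^-1 a^-2) * trace(b) - trace(a^2 b^-1 a^-1 b^-1 a^-2 b) = x^3*y*z^2 - x^4*z - x^2*y^2*z - x^2*z^3 + 4*x^2*z + y^2*z - x*y - z
use: trace(b^-1 a b^-1) = trace(b^-1 a) * trace(b) - trace(b^-1 a b) = x*y^2 - y*z - x
apply: trace(a b^-1 a) = trace(a^2) * trace(b) - trace(a^2 b) = x^2*y - x*z - y
trace(a b^-1 a b) = trace(a b a) * trace(b) - trace(a b a b) = x*y*z - y^2 - z^2 + 2
apply: trace(b^-1 a b^-1 a) = trace(a b^-1 a) * trace(b) - trace(a b^-1 a b) = x^2*y^2 - 2*x*y*z + z^2 - 2
use: trace(a b^-1 a^-1 b^-1) = trace(b^-1 a b^-1) * trace(a) - trace(b^-1 a b^-1 a) = x*y*z - x^2 - z^2 + 2
trace(b^-1 a^2 b^-1 a^-1 b^-1 a^-1) = trace(a^2 b^-1 a^-1 b^-1 a^-1) * trace(b) - trace(a^2 b^-1 a^-1 b^-1 a^-1 b) = x^2*y*z^2 - x^3*z - x*z^3 - x^2*y - y*z^2 + 4*x*z + y
apply: trace(b^-1 a^2 b^-1 a^-1 b^-1 a^-3) = trace(b^-1 a^2 b^-1 a^-1 b^-1 a^-2) * trace(a) - trace(b^-1 a^2 b^-1 a^-1 b^-1 a^-1) = x^4*y*z^2 - x^5*z - x^3*y^2*z - x^3*z^3 - x^2*y*z^2 + 5*x^3*z + x*y^2*z + x*z^3 + y*z^2 - 5*x*z - y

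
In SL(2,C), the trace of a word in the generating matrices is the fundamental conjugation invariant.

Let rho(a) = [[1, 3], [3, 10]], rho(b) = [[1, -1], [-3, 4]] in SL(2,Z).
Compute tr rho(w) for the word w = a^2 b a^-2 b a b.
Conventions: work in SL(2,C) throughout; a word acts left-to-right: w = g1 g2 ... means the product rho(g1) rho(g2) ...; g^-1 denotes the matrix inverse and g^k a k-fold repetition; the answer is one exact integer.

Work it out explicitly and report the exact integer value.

rho(a) = [[1, 3], [3, 10]]
... * rho(a) = [[1, 3], [3, 10]]  ->  [[10, 33], [33, 109]]
... * rho(b) = [[1, -1], [-3, 4]]  ->  [[-89, 122], [-294, 403]]
... * rho(a^-1) = [[10, -3], [-3, 1]]  ->  [[-1256, 389], [-4149, 1285]]
... * rho(a^-1) = [[10, -3], [-3, 1]]  ->  [[-13727, 4157], [-45345, 13732]]
... * rho(b) = [[1, -1], [-3, 4]]  ->  [[-26198, 30355], [-86541, 100273]]
... * rho(a) = [[1, 3], [3, 10]]  ->  [[64867, 224956], [214278, 743107]]
... * rho(b) = [[1, -1], [-3, 4]]  ->  [[-610001, 834957], [-2015043, 2758150]]
tr = -610001 + 2758150 = 2148149

2148149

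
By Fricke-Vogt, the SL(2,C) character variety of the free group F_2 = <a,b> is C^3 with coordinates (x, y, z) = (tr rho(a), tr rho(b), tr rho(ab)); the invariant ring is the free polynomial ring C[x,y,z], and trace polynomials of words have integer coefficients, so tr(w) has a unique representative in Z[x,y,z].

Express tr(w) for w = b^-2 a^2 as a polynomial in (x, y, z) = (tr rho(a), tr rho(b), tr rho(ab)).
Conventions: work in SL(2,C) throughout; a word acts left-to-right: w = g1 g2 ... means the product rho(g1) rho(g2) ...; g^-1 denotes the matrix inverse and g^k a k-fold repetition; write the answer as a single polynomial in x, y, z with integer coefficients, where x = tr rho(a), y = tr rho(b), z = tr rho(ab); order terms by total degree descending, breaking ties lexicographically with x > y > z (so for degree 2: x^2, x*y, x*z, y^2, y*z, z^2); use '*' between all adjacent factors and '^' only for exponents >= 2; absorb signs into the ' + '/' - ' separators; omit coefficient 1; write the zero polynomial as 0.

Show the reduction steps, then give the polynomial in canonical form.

x^2*y^2 - x*y*z - x^2 - y^2 + 2

tr(a^2) = tr(a)*tr(a) - tr(1)   [square of a] = x^2 - 2
reduce: tr(a^2 b) = tr(a)*tr(b a) - tr(b)   [square of a] = x*z - y
tr(a^2 b^-1) = tr(a^2)*tr(b) - tr(a^2 b)   [inverse elimination on b] = x^2*y - x*z - y
reduce: tr(b^-2 a^2) = tr(a^2 b^-1)*tr(b) - tr(a^2)   [inverse elimination on b] = x^2*y^2 - x*y*z - x^2 - y^2 + 2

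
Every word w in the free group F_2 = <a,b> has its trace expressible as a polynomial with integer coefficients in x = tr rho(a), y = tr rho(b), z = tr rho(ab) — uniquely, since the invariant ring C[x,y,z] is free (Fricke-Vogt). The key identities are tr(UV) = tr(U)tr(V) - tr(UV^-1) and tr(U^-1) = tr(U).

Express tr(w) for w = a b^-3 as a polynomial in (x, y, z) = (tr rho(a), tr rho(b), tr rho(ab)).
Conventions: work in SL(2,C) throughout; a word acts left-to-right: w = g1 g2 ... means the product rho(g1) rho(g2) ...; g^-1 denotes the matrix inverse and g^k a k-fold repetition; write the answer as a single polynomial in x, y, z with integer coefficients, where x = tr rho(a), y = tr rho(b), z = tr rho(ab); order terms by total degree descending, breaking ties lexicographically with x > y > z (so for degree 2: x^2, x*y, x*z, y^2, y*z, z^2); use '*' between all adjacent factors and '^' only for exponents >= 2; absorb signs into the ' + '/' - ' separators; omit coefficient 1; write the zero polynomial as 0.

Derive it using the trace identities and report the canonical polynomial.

x*y^3 - y^2*z - 2*x*y + z

trace(b^-1 a) = trace(a) trace(b) - trace(a b) = x*y - z
trace(b^-2 a) = trace(b^-1 a) trace(b) - trace(b^-1 a b) = x*y^2 - y*z - x
trace(a b^-3) = trace(b^-2 a) trace(b) - trace(b^-2 a b) = x*y^3 - y^2*z - 2*x*y + z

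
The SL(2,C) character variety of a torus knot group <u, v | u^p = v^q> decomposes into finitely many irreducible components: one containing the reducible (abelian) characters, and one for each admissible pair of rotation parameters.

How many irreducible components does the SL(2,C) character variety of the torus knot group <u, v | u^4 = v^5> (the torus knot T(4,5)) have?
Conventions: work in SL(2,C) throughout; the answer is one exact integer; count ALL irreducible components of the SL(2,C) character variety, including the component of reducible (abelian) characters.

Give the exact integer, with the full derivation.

7

Gamma = < u, v | u^4 = v^5 > (torus knot T(4,5)); the central element u^4 = v^5 acts as +I or -I in any irreducible SL(2,C) representation.
So on each irreducible component the traces are pinned: tr(u) = 2*cos(pi*alpha/4) with 1 <= alpha <= 3, tr(v) = 2*cos(pi*beta/5) with 1 <= beta <= 4.
The two central values (-1)^alpha I and (-1)^beta I must be the same matrix, so alpha and beta share a parity.
count pairs: odd alpha (2 choices) x odd beta (2), plus even alpha (1) x even beta (2): 2*2 + 1*2 = 6.
components with irreducible characters: 6; plus the single component of reducible (abelian) characters: total 7.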